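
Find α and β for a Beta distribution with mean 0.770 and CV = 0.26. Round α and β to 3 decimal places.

α = 2.632, β = 0.786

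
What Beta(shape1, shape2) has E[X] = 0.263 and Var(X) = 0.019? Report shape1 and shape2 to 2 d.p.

Let s = shape1+shape2. The Beta variance is μ(1−μ)/(s+1).
So s+1 = μ(1−μ)/σ² = (0.263×0.737)/0.019 = 0.193831/0.019 = 10.2016, giving s = 9.2016.
Then shape1 = μs = 0.263×9.2016 = 2.42 and shape2 = (1−μ)s = 0.737×9.2016 = 6.78.

shape1 = 2.42, shape2 = 6.78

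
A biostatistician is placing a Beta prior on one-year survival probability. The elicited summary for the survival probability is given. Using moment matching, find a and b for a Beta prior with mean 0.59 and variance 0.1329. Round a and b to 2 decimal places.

a = 0.48, b = 0.34

Let s = a+b. The Beta variance is μ(1−μ)/(s+1).
So s+1 = μ(1−μ)/σ² = (0.59×0.41)/0.1329 = 0.2419/0.1329 = 1.8202, giving s = 0.8202.
Then a = μs = 0.59×0.8202 = 0.48 and b = (1−μ)s = 0.41×0.8202 = 0.34.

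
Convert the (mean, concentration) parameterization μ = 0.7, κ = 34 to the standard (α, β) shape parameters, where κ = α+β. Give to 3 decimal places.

Split κ in proportion μ : (1−μ): α = 0.7·34 = 23.800, β = 34 − 23.800 = 10.200.

α = 23.800, β = 10.200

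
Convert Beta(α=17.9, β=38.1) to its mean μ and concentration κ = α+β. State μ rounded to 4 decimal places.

κ = α+β = 17.9+38.1 = 56.0; μ = α/κ = 17.9/56.0 = 0.3196.

μ = 0.3196, κ = 56.0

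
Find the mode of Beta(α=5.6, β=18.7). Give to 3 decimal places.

The density x^(α−1)(1−x)^(β−1) is maximised at (α−1)/(α+β−2) = 4.6/22.3 = 0.206.

0.206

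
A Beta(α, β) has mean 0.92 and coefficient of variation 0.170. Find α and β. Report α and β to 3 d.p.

α = 1.848, β = 0.161

σ = CV·μ = 0.170×0.92 = 0.15640, so σ² = 0.024461.
s+1 = μ(1−μ)/σ² = 0.0736/0.024461 = 3.0089, so s = α+β = 2.0089.
α = μs = 1.848, β = (1−μ)s = 0.161.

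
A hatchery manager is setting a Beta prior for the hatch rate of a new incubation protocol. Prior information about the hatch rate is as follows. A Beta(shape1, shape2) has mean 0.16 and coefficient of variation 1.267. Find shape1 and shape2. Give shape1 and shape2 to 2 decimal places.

Var = (CV·μ)² = (1.267×0.16)² = 0.041095.
shape1+shape2 = μ(1−μ)/Var − 1 = 0.1344/0.041095 − 1 = 2.2704.
Thus shape1 = 0.16·2.2704 = 0.36 and shape2 = 0.84·2.2704 = 1.91.

shape1 = 0.36, shape2 = 1.91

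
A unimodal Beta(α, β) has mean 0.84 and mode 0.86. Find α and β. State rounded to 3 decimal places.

α = 30.240, β = 5.760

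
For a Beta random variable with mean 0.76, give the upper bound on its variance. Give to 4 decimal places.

0.1824

For fixed mean μ the Beta variance is μ(1−μ)/(α+β+1), increasing as α+β decreases.
Its least upper bound (not attained) is μ(1−μ) = 0.76·0.24 = 0.1824.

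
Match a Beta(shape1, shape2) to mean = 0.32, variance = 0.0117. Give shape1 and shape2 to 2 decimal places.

shape1 = 5.63, shape2 = 11.97

By moment matching, shape1+shape2 = μ(1−μ)/σ² − 1 = (0.32·0.68)/0.0117 − 1 = 18.5983 − 1 = 17.5983.
Since shape1/(shape1+shape2) = μ, shape1 = 0.32·17.5983 = 5.63 and shape2 = 0.68·17.5983 = 11.97.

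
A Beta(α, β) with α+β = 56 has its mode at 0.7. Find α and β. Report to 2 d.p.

For α,β>1 the mode is (α−1)/(α+β−2), so α = mode·(κ−2)+1 = 0.7×54+1 = 38.80.
And β = (1−mode)·(κ−2)+1 = 0.3×54+1 = 17.20.

α = 38.80, β = 17.20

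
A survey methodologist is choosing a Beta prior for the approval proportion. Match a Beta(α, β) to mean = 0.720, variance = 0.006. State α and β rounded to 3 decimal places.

α = 23.472, β = 9.128

Write ν = α+β; then α = μν and Var = μ(1−μ)/(ν+1).
ν = μ(1−μ)/Var − 1 = 0.201600/0.006 − 1 = 32.6000.
α = 0.720·32.6000 = 23.472, β = 0.280·32.6000 = 9.128.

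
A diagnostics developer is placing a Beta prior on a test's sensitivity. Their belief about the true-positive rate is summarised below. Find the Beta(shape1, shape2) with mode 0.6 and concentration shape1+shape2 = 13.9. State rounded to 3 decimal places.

For shape1,shape2>1 the mode is (shape1−1)/(shape1+shape2−2), so shape1 = mode·(κ−2)+1 = 0.6×11.9+1 = 8.140.
And shape2 = (1−mode)·(κ−2)+1 = 0.4×11.9+1 = 5.760.

shape1 = 8.140, shape2 = 5.760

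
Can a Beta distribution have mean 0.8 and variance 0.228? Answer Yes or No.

No

For any Beta, Var(X) < E[X]·(1−E[X]).
Here μ(1−μ) = 0.8×0.2 = 0.16, and 0.228 ≥ 0.16.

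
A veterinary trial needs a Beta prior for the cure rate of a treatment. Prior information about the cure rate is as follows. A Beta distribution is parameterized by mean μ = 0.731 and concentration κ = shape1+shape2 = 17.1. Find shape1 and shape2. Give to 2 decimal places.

shape1 = 12.50, shape2 = 4.60

shape1 = μκ = 0.731×17.1 = 12.50 and shape2 = (1−μ)κ = 0.269×17.1 = 4.60.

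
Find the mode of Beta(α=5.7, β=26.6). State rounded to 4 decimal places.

The density x^(α−1)(1−x)^(β−1) is maximised at (α−1)/(α+β−2) = 4.7/30.3 = 0.1551.

0.1551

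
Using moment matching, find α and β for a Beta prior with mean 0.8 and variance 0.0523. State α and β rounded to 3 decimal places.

α = 1.647, β = 0.412

By moment matching, α+β = μ(1−μ)/σ² − 1 = (0.8·0.2)/0.0523 − 1 = 3.0593 − 1 = 2.0593.
Since α/(α+β) = μ, α = 0.8·2.0593 = 1.647 and β = 0.2·2.0593 = 0.412.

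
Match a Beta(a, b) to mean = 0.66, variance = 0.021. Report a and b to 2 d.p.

Let s = a+b. The Beta variance is μ(1−μ)/(s+1).
So s+1 = μ(1−μ)/σ² = (0.66×0.34)/0.021 = 0.2244/0.021 = 10.6857, giving s = 9.6857.
Then a = μs = 0.66×9.6857 = 6.39 and b = (1−μ)s = 0.34×9.6857 = 3.29.

a = 6.39, b = 3.29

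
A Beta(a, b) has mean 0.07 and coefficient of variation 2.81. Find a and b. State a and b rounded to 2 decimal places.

σ = CV·μ = 2.81×0.07 = 0.19670, so σ² = 0.038691.
s+1 = μ(1−μ)/σ² = 0.0651/0.038691 = 1.6826, so s = a+b = 0.6826.
a = μs = 0.05, b = (1−μ)s = 0.63.

a = 0.05, b = 0.63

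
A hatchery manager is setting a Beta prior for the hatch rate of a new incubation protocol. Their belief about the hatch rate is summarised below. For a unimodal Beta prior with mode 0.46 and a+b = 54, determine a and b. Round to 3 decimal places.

a = 24.920, b = 29.080

Mode = (a−1)/(κ−2) with κ = a+b, so a−1 = 0.46·52 = 23.920.
a = 24.920; b = κ − a = 29.080.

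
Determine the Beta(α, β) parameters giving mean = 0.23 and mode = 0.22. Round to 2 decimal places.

With s = α+β: μ = α/s and mode = (α−1)/(s−2). Eliminating α = μs,
μs − 1 = m(s−2) ⇒ s(μ−m) = 1−2m ⇒ s = 0.56/0.01 = 56.0000.
So α = μs = 12.88, β = (1−μ)s = 43.12.

α = 12.88, β = 43.12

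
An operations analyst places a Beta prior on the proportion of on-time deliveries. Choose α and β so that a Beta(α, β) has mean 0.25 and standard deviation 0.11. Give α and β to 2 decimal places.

α = 3.62, β = 10.87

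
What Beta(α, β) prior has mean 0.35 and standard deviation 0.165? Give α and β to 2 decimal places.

First σ² = 0.027225. Setting α = μn, β = (1−μ)n with n = α+β,
μ(1−μ)/(n+1) = 0.027225 ⇒ n+1 = 0.2275/0.027225 = 8.3563 ⇒ n = 7.3563.
Hence α = 0.35×7.3563 = 2.57, β = 0.65×7.3563 = 4.78.

α = 2.57, β = 4.78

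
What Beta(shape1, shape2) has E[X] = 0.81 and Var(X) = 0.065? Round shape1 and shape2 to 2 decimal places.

Let s = shape1+shape2. The Beta variance is μ(1−μ)/(s+1).
So s+1 = μ(1−μ)/σ² = (0.81×0.19)/0.065 = 0.1539/0.065 = 2.3677, giving s = 1.3677.
Then shape1 = μs = 0.81×1.3677 = 1.11 and shape2 = (1−μ)s = 0.19×1.3677 = 0.26.

shape1 = 1.11, shape2 = 0.26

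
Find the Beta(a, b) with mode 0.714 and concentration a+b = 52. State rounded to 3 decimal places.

a = 36.700, b = 15.300

Mode = (a−1)/(κ−2) with κ = a+b, so a−1 = 0.714·50 = 35.700.
a = 36.700; b = κ − a = 15.300.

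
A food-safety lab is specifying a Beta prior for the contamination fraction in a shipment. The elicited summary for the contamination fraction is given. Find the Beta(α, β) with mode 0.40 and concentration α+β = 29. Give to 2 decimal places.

α = 11.80, β = 17.20

Mode = (α−1)/(κ−2) with κ = α+β, so α−1 = 0.40·27 = 10.80.
α = 11.80; β = κ − α = 17.20.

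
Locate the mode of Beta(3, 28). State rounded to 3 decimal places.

0.069

With α,β > 1, mode = (α−1)/(α+β−2) = 2/29 = 0.069.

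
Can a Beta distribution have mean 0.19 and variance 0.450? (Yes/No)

No

For any Beta, Var(X) < E[X]·(1−E[X]).
Here μ(1−μ) = 0.19×0.81 = 0.1539, and 0.450 ≥ 0.1539.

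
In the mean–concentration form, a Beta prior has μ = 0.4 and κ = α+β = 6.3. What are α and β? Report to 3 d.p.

α = 2.520, β = 3.780

Split κ in proportion μ : (1−μ): α = 0.4·6.3 = 2.520, β = 6.3 − 2.520 = 3.780.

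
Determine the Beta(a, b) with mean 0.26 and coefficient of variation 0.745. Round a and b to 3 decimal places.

σ = CV·μ = 0.745×0.26 = 0.19370, so σ² = 0.037520.
s+1 = μ(1−μ)/σ² = 0.1924/0.037520 = 5.1280, so s = a+b = 4.1280.
a = μs = 1.073, b = (1−μ)s = 3.055.

a = 1.073, b = 3.055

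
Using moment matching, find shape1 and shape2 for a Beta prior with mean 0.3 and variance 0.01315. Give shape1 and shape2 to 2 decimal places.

Write ν = shape1+shape2; then shape1 = μν and Var = μ(1−μ)/(ν+1).
ν = μ(1−μ)/Var − 1 = 0.21/0.01315 − 1 = 14.9696.
shape1 = 0.3·14.9696 = 4.49, shape2 = 0.7·14.9696 = 10.48.

shape1 = 4.49, shape2 = 10.48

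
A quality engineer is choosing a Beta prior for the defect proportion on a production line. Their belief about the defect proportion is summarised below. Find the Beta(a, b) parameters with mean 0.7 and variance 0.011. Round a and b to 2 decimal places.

a = 12.66, b = 5.43

Let s = a+b. The Beta variance is μ(1−μ)/(s+1).
So s+1 = μ(1−μ)/σ² = (0.7×0.3)/0.011 = 0.21/0.011 = 19.0909, giving s = 18.0909.
Then a = μs = 0.7×18.0909 = 12.66 and b = (1−μ)s = 0.3×18.0909 = 5.43.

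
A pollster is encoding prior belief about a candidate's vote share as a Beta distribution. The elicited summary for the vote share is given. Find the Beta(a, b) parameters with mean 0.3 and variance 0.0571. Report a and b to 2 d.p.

a = 0.80, b = 1.87

Write ν = a+b; then a = μν and Var = μ(1−μ)/(ν+1).
ν = μ(1−μ)/Var − 1 = 0.21/0.0571 − 1 = 2.6778.
a = 0.3·2.6778 = 0.80, b = 0.7·2.6778 = 1.87.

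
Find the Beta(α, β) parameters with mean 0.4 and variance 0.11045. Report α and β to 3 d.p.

α = 0.469, β = 0.704

By moment matching, α+β = μ(1−μ)/σ² − 1 = (0.4·0.6)/0.11045 − 1 = 2.1729 − 1 = 1.1729.
Since α/(α+β) = μ, α = 0.4·1.1729 = 0.469 and β = 0.6·1.1729 = 0.704.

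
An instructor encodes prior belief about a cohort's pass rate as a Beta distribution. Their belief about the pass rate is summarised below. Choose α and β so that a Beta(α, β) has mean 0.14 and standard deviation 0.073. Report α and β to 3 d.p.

α = 3.023, β = 18.570

Variance = 0.073² = 0.005329. The moment-matching identity α+β = μ(1−μ)/Var − 1 gives
α+β = 0.1204/0.005329 − 1 = 21.5934, so α = μ·21.5934 = 3.023 and β = (1−μ)·21.5934 = 18.570.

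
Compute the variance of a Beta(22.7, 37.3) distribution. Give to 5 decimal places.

0.00386

Var = αβ/[(α+β)²(α+β+1)] = (22.7×37.3)/(60.0²×61.0) = 846.71/219600.000 = 0.00386.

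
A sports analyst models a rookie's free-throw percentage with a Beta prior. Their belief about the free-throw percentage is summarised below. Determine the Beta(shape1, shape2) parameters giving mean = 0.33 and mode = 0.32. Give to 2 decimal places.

shape1 = 11.88, shape2 = 24.12

With s = shape1+shape2: μ = shape1/s and mode = (shape1−1)/(s−2). Eliminating shape1 = μs,
μs − 1 = m(s−2) ⇒ s(μ−m) = 1−2m ⇒ s = 0.36/0.01 = 36.0000.
So shape1 = μs = 11.88, shape2 = (1−μ)s = 24.12.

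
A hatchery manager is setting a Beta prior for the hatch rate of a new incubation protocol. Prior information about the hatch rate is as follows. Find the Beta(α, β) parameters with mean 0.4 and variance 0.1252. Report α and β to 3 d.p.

By moment matching, α+β = μ(1−μ)/σ² − 1 = (0.4·0.6)/0.1252 − 1 = 1.9169 − 1 = 0.9169.
Since α/(α+β) = μ, α = 0.4·0.9169 = 0.367 and β = 0.6·0.9169 = 0.550.

α = 0.367, β = 0.550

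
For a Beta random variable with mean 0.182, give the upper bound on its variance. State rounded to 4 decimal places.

Var = μ(1−μ)/(α+β+1), which approaches μ(1−μ) as α+β → 0.
So the supremum is μ(1−μ) = 0.182×0.818 = 0.1489.

0.1489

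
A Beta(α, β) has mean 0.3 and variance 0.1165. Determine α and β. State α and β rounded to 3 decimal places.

α = 0.241, β = 0.562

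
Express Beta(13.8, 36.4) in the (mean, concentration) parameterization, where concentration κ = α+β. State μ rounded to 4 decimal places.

κ = α+β = 13.8+36.4 = 50.2; μ = α/κ = 13.8/50.2 = 0.2749.

μ = 0.2749, κ = 50.2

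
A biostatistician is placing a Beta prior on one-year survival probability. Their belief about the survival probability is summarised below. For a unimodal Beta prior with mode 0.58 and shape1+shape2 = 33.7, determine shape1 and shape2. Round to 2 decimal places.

shape1 = 19.39, shape2 = 14.31

For shape1,shape2>1 the mode is (shape1−1)/(shape1+shape2−2), so shape1 = mode·(κ−2)+1 = 0.58×31.7+1 = 19.39.
And shape2 = (1−mode)·(κ−2)+1 = 0.42×31.7+1 = 14.31.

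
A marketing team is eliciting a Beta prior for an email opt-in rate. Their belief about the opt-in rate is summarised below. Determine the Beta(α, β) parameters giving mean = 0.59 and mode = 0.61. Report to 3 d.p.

α = 6.490, β = 4.510

With s = α+β: μ = α/s and mode = (α−1)/(s−2). Eliminating α = μs,
μs − 1 = m(s−2) ⇒ s(μ−m) = 1−2m ⇒ s = -0.22/-0.02 = 11.0000.
So α = μs = 6.490, β = (1−μ)s = 4.510.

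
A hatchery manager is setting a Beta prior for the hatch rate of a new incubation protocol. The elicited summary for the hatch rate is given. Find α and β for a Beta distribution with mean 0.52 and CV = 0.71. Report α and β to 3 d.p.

α = 0.432, β = 0.399

Var = (CV·μ)² = (0.71×0.52)² = 0.136309.
α+β = μ(1−μ)/Var − 1 = 0.2496/0.136309 − 1 = 0.8311.
Thus α = 0.52·0.8311 = 0.432 and β = 0.48·0.8311 = 0.399.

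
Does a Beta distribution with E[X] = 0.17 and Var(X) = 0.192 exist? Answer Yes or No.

No

A Beta with mean μ has variance μ(1−μ)/(α+β+1) < μ(1−μ).
Here μ(1−μ) = 0.17×0.83 = 0.1411, and 0.192 ≥ 0.1411.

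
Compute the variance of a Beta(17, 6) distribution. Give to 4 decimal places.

α+β = 23 and αβ = 102, so Var = αβ/[(α+β)²(α+β+1)] = 102/12696 = 0.0080.

0.0080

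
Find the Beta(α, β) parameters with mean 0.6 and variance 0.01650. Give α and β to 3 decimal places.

By moment matching, α+β = μ(1−μ)/σ² − 1 = (0.6·0.4)/0.01650 − 1 = 14.5455 − 1 = 13.5455.
Since α/(α+β) = μ, α = 0.6·13.5455 = 8.127 and β = 0.4·13.5455 = 5.418.

α = 8.127, β = 5.418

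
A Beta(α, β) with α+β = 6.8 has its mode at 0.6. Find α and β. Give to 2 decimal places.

α = 3.88, β = 2.92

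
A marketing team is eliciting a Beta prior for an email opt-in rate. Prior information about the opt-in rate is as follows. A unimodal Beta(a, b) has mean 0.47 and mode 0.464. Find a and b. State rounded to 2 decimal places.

With s = a+b: μ = a/s and mode = (a−1)/(s−2). Eliminating a = μs,
μs − 1 = m(s−2) ⇒ s(μ−m) = 1−2m ⇒ s = 0.072/0.006 = 12.0000.
So a = μs = 5.64, b = (1−μ)s = 6.36.

a = 5.64, b = 6.36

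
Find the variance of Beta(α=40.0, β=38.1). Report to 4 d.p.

μ = 40.0/78.1 = 0.512164; Var = μ(1−μ)/(α+β+1) = 0.2498520/79.1 = 0.0032.

0.0032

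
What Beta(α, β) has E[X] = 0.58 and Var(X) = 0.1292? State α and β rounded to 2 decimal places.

Let s = α+β. The Beta variance is μ(1−μ)/(s+1).
So s+1 = μ(1−μ)/σ² = (0.58×0.42)/0.1292 = 0.2436/0.1292 = 1.8854, giving s = 0.8854.
Then α = μs = 0.58×0.8854 = 0.51 and β = (1−μ)s = 0.42×0.8854 = 0.37.

α = 0.51, β = 0.37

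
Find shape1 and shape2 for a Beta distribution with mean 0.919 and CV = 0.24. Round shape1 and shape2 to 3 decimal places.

σ = CV·μ = 0.24×0.919 = 0.22056, so σ² = 0.048647.
s+1 = μ(1−μ)/σ² = 0.074439/0.048647 = 1.5302, so s = shape1+shape2 = 0.5302.
shape1 = μs = 0.487, shape2 = (1−μ)s = 0.043.

shape1 = 0.487, shape2 = 0.043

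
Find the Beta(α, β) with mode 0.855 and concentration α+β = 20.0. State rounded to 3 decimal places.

For α,β>1 the mode is (α−1)/(α+β−2), so α = mode·(κ−2)+1 = 0.855×18.0+1 = 16.390.
And β = (1−mode)·(κ−2)+1 = 0.145×18.0+1 = 3.610.

α = 16.390, β = 3.610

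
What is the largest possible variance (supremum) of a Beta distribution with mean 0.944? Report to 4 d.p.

Var = μ(1−μ)/(α+β+1), which approaches μ(1−μ) as α+β → 0.
So the supremum is μ(1−μ) = 0.944×0.056 = 0.0529.

0.0529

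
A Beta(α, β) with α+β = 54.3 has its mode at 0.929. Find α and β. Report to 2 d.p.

For α,β>1 the mode is (α−1)/(α+β−2), so α = mode·(κ−2)+1 = 0.929×52.3+1 = 49.59.
And β = (1−mode)·(κ−2)+1 = 0.071×52.3+1 = 4.71.

α = 49.59, β = 4.71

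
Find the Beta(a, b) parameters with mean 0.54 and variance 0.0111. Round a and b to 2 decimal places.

Let s = a+b. The Beta variance is μ(1−μ)/(s+1).
So s+1 = μ(1−μ)/σ² = (0.54×0.46)/0.0111 = 0.2484/0.0111 = 22.3784, giving s = 21.3784.
Then a = μs = 0.54×21.3784 = 11.54 and b = (1−μ)s = 0.46×21.3784 = 9.83.

a = 11.54, b = 9.83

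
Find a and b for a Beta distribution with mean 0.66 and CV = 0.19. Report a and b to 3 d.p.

a = 8.758, b = 4.512

Var = (CV·μ)² = (0.19×0.66)² = 0.015725.
a+b = μ(1−μ)/Var − 1 = 0.2244/0.015725 − 1 = 13.2701.
Thus a = 0.66·13.2701 = 8.758 and b = 0.34·13.2701 = 4.512.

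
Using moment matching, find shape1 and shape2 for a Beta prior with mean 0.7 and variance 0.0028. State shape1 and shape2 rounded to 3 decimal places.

shape1 = 51.800, shape2 = 22.200

By moment matching, shape1+shape2 = μ(1−μ)/σ² − 1 = (0.7·0.3)/0.0028 − 1 = 75.0000 − 1 = 74.0000.
Since shape1/(shape1+shape2) = μ, shape1 = 0.7·74.0000 = 51.800 and shape2 = 0.3·74.0000 = 22.200.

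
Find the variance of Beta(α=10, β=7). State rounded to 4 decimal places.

0.0135

α+β = 17 and αβ = 70, so Var = αβ/[(α+β)²(α+β+1)] = 70/5202 = 0.0135.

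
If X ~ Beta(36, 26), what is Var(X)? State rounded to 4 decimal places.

0.0039

α+β = 62 and αβ = 936, so Var = αβ/[(α+β)²(α+β+1)] = 936/242172 = 0.0039.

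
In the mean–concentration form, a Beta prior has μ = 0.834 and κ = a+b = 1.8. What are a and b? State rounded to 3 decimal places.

a = μκ = 0.834×1.8 = 1.501 and b = (1−μ)κ = 0.166×1.8 = 0.299.

a = 1.501, b = 0.299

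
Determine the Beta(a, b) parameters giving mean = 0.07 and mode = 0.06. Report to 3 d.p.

a = 6.160, b = 81.840

Let s = a+b. Mean gives a = μs = 0.07s; mode gives (a−1)/(s−2) = 0.06.
Substituting: 0.07s − 1 = 0.06(s−2) = 0.06s − 0.12, so 0.01s = 0.88 and s = 88.0000.
Then a = 0.07×88.0000 = 6.160 and b = s−a = 81.840.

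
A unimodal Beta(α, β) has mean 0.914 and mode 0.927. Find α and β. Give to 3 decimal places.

With s = α+β: μ = α/s and mode = (α−1)/(s−2). Eliminating α = μs,
μs − 1 = m(s−2) ⇒ s(μ−m) = 1−2m ⇒ s = -0.854/-0.013 = 65.6923.
So α = μs = 60.043, β = (1−μ)s = 5.650.

α = 60.043, β = 5.650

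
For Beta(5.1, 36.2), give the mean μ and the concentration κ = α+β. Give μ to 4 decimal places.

μ = 0.1235, κ = 41.3

κ = α+β = 5.1+36.2 = 41.3; μ = α/κ = 5.1/41.3 = 0.1235.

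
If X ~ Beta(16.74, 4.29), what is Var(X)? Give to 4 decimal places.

α+β = 21.03 and αβ = 71.8146, so Var = αβ/[(α+β)²(α+β+1)] = 71.8146/9743.007627 = 0.0074.

0.0074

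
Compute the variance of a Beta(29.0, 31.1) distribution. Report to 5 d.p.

0.00409

α+β = 60.1 and αβ = 901.90, so Var = αβ/[(α+β)²(α+β+1)] = 901.90/220693.811 = 0.00409.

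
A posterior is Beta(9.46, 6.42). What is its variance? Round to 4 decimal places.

Var = αβ/[(α+β)²(α+β+1)] = (9.46×6.42)/(15.88²×16.88) = 60.7332/4256.703872 = 0.0143.

0.0143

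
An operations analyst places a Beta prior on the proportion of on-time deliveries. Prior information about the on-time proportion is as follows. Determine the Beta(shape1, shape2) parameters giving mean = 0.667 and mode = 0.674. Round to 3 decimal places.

shape1 = 33.159, shape2 = 16.555

With s = shape1+shape2: μ = shape1/s and mode = (shape1−1)/(s−2). Eliminating shape1 = μs,
μs − 1 = m(s−2) ⇒ s(μ−m) = 1−2m ⇒ s = -0.348/-0.007 = 49.7143.
So shape1 = μs = 33.159, shape2 = (1−μ)s = 16.555.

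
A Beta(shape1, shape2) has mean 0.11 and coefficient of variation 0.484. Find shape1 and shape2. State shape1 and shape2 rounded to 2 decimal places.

σ = CV·μ = 0.484×0.11 = 0.05324, so σ² = 0.002834.
s+1 = μ(1−μ)/σ² = 0.0979/0.002834 = 34.5387, so s = shape1+shape2 = 33.5387.
shape1 = μs = 3.69, shape2 = (1−μ)s = 29.85.

shape1 = 3.69, shape2 = 29.85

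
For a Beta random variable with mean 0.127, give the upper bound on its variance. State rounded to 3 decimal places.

Var = μ(1−μ)/(α+β+1), which approaches μ(1−μ) as α+β → 0.
So the supremum is μ(1−μ) = 0.127×0.873 = 0.111.

0.111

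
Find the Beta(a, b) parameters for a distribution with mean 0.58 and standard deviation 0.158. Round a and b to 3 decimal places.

Variance = 0.158² = 0.024964. The moment-matching identity a+b = μ(1−μ)/Var − 1 gives
a+b = 0.2436/0.024964 − 1 = 8.7581, so a = μ·8.7581 = 5.080 and b = (1−μ)·8.7581 = 3.678.

a = 5.080, b = 3.678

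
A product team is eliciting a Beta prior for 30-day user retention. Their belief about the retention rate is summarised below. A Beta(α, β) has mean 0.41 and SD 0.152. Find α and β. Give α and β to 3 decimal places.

σ² = 0.152² = 0.023104.
With s = α+β, Var = μ(1−μ)/(s+1), so s+1 = (0.41×0.59)/0.023104 = 10.4700 and s = 9.4700.
α = μs = 3.883, β = (1−μ)s = 5.587.

α = 3.883, β = 5.587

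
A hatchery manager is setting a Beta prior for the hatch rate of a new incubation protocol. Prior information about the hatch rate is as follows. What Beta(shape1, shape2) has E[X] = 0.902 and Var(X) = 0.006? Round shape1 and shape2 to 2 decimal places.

shape1 = 12.39, shape2 = 1.35

Let s = shape1+shape2. The Beta variance is μ(1−μ)/(s+1).
So s+1 = μ(1−μ)/σ² = (0.902×0.098)/0.006 = 0.088396/0.006 = 14.7327, giving s = 13.7327.
Then shape1 = μs = 0.902×13.7327 = 12.39 and shape2 = (1−μ)s = 0.098×13.7327 = 1.35.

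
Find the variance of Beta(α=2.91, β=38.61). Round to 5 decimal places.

μ = 2.91/41.52 = 0.070087; Var = μ(1−μ)/(α+β+1) = 0.0651746/42.52 = 0.00153.

0.00153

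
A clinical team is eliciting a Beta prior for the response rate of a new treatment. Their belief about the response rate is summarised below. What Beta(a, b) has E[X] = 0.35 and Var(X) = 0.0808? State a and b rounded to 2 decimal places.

a = 0.64, b = 1.18

Let s = a+b. The Beta variance is μ(1−μ)/(s+1).
So s+1 = μ(1−μ)/σ² = (0.35×0.65)/0.0808 = 0.2275/0.0808 = 2.8156, giving s = 1.8156.
Then a = μs = 0.35×1.8156 = 0.64 and b = (1−μ)s = 0.65×1.8156 = 1.18.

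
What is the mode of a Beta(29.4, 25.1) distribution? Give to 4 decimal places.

0.5410

With α,β > 1, mode = (α−1)/(α+β−2) = 28.4/52.5 = 0.5410.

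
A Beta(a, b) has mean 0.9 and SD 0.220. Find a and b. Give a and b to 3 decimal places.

σ² = 0.220² = 0.048400.
With s = a+b, Var = μ(1−μ)/(s+1), so s+1 = (0.9×0.1)/0.048400 = 1.8595 and s = 0.8595.
a = μs = 0.774, b = (1−μ)s = 0.086.

a = 0.774, b = 0.086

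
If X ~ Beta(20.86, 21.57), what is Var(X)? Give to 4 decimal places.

μ = 20.86/42.43 = 0.491633; Var = μ(1−μ)/(α+β+1) = 0.2499300/43.43 = 0.0058.

0.0058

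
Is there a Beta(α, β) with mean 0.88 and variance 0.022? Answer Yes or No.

The Beta variance bound is σ² < μ(1−μ).
Here μ(1−μ) = 0.88×0.12 = 0.1056, and 0.022 < 0.1056.

Yes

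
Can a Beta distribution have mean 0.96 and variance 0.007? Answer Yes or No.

The Beta variance bound is σ² < μ(1−μ).
Here μ(1−μ) = 0.96×0.04 = 0.0384, and 0.007 < 0.0384.

Yes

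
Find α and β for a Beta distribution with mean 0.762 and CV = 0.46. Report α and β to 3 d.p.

α = 0.363, β = 0.113

Var = (CV·μ)² = (0.46×0.762)² = 0.122864.
α+β = μ(1−μ)/Var − 1 = 0.181356/0.122864 − 1 = 0.4761.
Thus α = 0.762·0.4761 = 0.363 and β = 0.238·0.4761 = 0.113.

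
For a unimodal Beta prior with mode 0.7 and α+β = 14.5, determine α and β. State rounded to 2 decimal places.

α = 9.75, β = 4.75

Mode = (α−1)/(κ−2) with κ = α+β, so α−1 = 0.7·12.5 = 8.75.
α = 9.75; β = κ − α = 4.75.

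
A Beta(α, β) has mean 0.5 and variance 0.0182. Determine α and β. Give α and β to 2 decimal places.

By moment matching, α+β = μ(1−μ)/σ² − 1 = (0.5·0.5)/0.0182 − 1 = 13.7363 − 1 = 12.7363.
Since α/(α+β) = μ, α = 0.5·12.7363 = 6.37 and β = 0.5·12.7363 = 6.37.

α = 6.37, β = 6.37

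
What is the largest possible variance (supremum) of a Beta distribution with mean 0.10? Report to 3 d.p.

0.090

Var = μ(1−μ)/(α+β+1), which approaches μ(1−μ) as α+β → 0.
So the supremum is μ(1−μ) = 0.10×0.90 = 0.090.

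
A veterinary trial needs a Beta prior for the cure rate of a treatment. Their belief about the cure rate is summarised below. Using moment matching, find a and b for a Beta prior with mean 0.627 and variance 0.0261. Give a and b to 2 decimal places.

a = 4.99, b = 2.97

Let s = a+b. The Beta variance is μ(1−μ)/(s+1).
So s+1 = μ(1−μ)/σ² = (0.627×0.373)/0.0261 = 0.233871/0.0261 = 8.9606, giving s = 7.9606.
Then a = μs = 0.627×7.9606 = 4.99 and b = (1−μ)s = 0.373×7.9606 = 2.97.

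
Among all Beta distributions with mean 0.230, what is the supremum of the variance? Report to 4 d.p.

0.1771

For fixed mean μ the Beta variance is μ(1−μ)/(α+β+1), increasing as α+β decreases.
Its least upper bound (not attained) is μ(1−μ) = 0.230·0.770 = 0.1771.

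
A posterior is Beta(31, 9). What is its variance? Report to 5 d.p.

0.00425

μ = 31/40 = 0.775000; Var = μ(1−μ)/(α+β+1) = 0.1743750/41 = 0.00425.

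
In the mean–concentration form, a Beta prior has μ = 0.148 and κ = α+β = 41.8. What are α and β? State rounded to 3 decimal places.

α = 6.186, β = 35.614

Split κ in proportion μ : (1−μ): α = 0.148·41.8 = 6.186, β = 41.8 − 6.186 = 35.614.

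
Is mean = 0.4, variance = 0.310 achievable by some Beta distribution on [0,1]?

No

For any Beta, Var(X) < E[X]·(1−E[X]).
Here μ(1−μ) = 0.4×0.6 = 0.24, and 0.310 ≥ 0.24.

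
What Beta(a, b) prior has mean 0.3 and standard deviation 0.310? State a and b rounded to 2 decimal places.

a = 0.36, b = 0.83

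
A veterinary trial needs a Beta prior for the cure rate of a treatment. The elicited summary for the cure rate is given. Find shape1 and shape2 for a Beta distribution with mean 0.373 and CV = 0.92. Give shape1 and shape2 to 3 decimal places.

shape1 = 0.368, shape2 = 0.618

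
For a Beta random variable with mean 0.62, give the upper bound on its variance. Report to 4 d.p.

0.2356

For fixed mean μ the Beta variance is μ(1−μ)/(α+β+1), increasing as α+β decreases.
Its least upper bound (not attained) is μ(1−μ) = 0.62·0.38 = 0.2356.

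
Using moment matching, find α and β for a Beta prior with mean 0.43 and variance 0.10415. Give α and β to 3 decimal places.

Let s = α+β. The Beta variance is μ(1−μ)/(s+1).
So s+1 = μ(1−μ)/σ² = (0.43×0.57)/0.10415 = 0.2451/0.10415 = 2.3533, giving s = 1.3533.
Then α = μs = 0.43×1.3533 = 0.582 and β = (1−μ)s = 0.57×1.3533 = 0.771.

α = 0.582, β = 0.771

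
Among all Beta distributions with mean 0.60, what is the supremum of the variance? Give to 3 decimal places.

For fixed mean μ the Beta variance is μ(1−μ)/(α+β+1), increasing as α+β decreases.
Its least upper bound (not attained) is μ(1−μ) = 0.60·0.40 = 0.240.

0.240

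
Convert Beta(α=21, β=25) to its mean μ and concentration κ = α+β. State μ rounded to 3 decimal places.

κ = α+β = 21+25 = 46; μ = α/κ = 21/46 = 0.457.

μ = 0.457, κ = 46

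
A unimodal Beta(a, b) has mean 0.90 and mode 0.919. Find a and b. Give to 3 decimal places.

Let s = a+b. Mean gives a = μs = 0.90s; mode gives (a−1)/(s−2) = 0.919.
Substituting: 0.90s − 1 = 0.919(s−2) = 0.919s − 1.838, so -0.019s = -0.838 and s = 44.1053.
Then a = 0.90×44.1053 = 39.695 and b = s−a = 4.411.

a = 39.695, b = 4.411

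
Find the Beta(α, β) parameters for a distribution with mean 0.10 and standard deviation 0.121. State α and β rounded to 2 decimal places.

First σ² = 0.014641. Setting α = μn, β = (1−μ)n with n = α+β,
μ(1−μ)/(n+1) = 0.014641 ⇒ n+1 = 0.0900/0.014641 = 6.1471 ⇒ n = 5.1471.
Hence α = 0.10×5.1471 = 0.51, β = 0.90×5.1471 = 4.63.

α = 0.51, β = 4.63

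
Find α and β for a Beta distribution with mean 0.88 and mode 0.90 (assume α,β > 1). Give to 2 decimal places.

α = 35.20, β = 4.80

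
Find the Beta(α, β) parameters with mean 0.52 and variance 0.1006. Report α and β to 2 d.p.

α = 0.77, β = 0.71

Write ν = α+β; then α = μν and Var = μ(1−μ)/(ν+1).
ν = μ(1−μ)/Var − 1 = 0.2496/0.1006 − 1 = 1.4811.
α = 0.52·1.4811 = 0.77, β = 0.48·1.4811 = 0.71.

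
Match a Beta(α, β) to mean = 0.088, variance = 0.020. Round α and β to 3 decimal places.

α = 0.265, β = 2.748

Let s = α+β. The Beta variance is μ(1−μ)/(s+1).
So s+1 = μ(1−μ)/σ² = (0.088×0.912)/0.020 = 0.080256/0.020 = 4.0128, giving s = 3.0128.
Then α = μs = 0.088×3.0128 = 0.265 and β = (1−μ)s = 0.912×3.0128 = 2.748.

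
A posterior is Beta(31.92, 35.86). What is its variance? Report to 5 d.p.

α+β = 67.78 and αβ = 1144.6512, so Var = αβ/[(α+β)²(α+β+1)] = 1144.6512/315984.151352 = 0.00362.

0.00362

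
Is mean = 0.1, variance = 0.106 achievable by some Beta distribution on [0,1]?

No

For any Beta, Var(X) < E[X]·(1−E[X]).
Here μ(1−μ) = 0.1×0.9 = 0.09, and 0.106 ≥ 0.09.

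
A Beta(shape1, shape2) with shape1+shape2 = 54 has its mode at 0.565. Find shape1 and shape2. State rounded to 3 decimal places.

shape1 = 30.380, shape2 = 23.620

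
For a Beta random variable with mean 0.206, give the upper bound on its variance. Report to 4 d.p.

Var = μ(1−μ)/(α+β+1), which approaches μ(1−μ) as α+β → 0.
So the supremum is μ(1−μ) = 0.206×0.794 = 0.1636.

0.1636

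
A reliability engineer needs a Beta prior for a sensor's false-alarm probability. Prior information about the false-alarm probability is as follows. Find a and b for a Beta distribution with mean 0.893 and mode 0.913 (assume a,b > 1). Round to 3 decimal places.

With s = a+b: μ = a/s and mode = (a−1)/(s−2). Eliminating a = μs,
μs − 1 = m(s−2) ⇒ s(μ−m) = 1−2m ⇒ s = -0.826/-0.020 = 41.3000.
So a = μs = 36.881, b = (1−μ)s = 4.419.

a = 36.881, b = 4.419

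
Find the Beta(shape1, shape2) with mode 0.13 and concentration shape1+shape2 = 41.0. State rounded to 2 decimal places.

shape1 = 6.07, shape2 = 34.93

Mode = (shape1−1)/(κ−2) with κ = shape1+shape2, so shape1−1 = 0.13·39.0 = 5.07.
shape1 = 6.07; shape2 = κ − shape1 = 34.93.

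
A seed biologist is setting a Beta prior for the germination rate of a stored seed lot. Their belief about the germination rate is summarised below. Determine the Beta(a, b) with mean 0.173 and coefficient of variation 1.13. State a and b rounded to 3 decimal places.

a = 0.475, b = 2.269

σ = CV·μ = 1.13×0.173 = 0.19549, so σ² = 0.038216.
s+1 = μ(1−μ)/σ² = 0.143071/0.038216 = 3.7437, so s = a+b = 2.7437.
a = μs = 0.475, b = (1−μ)s = 2.269.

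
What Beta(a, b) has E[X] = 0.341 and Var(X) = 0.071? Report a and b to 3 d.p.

a = 0.738, b = 1.427

By moment matching, a+b = μ(1−μ)/σ² − 1 = (0.341·0.659)/0.071 − 1 = 3.1651 − 1 = 2.1651.
Since a/(a+b) = μ, a = 0.341·2.1651 = 0.738 and b = 0.659·2.1651 = 1.427.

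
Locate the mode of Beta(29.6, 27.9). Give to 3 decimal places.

0.515

With α,β > 1, mode = (α−1)/(α+β−2) = 28.6/55.5 = 0.515.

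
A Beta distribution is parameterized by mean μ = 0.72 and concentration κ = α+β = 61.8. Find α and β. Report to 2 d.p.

α = 44.50, β = 17.30

Split κ in proportion μ : (1−μ): α = 0.72·61.8 = 44.50, β = 61.8 − 44.50 = 17.30.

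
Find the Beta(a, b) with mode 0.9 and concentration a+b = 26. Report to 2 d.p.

a = 22.60, b = 3.40

Mode = (a−1)/(κ−2) with κ = a+b, so a−1 = 0.9·24 = 21.60.
a = 22.60; b = κ − a = 3.40.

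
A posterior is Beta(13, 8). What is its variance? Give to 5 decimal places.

α+β = 21 and αβ = 104, so Var = αβ/[(α+β)²(α+β+1)] = 104/9702 = 0.01072.

0.01072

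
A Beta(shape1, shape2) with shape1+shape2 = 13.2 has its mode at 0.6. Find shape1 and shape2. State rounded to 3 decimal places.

shape1 = 7.720, shape2 = 5.480

Since the density peak of Beta(shape1,shape2) is at (shape1−1)/(shape1+shape2−2),
shape1 = 1 + 0.6(13.2−2) = 7.720 and shape2 = 13.2 − 7.720 = 5.480.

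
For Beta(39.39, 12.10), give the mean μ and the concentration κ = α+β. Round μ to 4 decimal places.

μ = 0.7650, κ = 51.49

κ = α+β = 39.39+12.10 = 51.49; μ = α/κ = 39.39/51.49 = 0.7650.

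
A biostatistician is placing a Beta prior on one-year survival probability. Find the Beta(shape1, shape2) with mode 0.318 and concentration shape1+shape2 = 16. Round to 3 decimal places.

shape1 = 5.452, shape2 = 10.548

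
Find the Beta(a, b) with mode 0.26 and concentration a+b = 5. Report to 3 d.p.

Since the density peak of Beta(a,b) is at (a−1)/(a+b−2),
a = 1 + 0.26(5−2) = 1.780 and b = 5 − 1.780 = 3.220.

a = 1.780, b = 3.220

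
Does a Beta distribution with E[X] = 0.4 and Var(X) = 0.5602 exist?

No

The Beta variance bound is σ² < μ(1−μ).
Here μ(1−μ) = 0.4×0.6 = 0.24, and 0.5602 ≥ 0.24.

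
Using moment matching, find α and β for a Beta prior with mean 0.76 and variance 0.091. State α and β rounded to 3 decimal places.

α = 0.763, β = 0.241

Let s = α+β. The Beta variance is μ(1−μ)/(s+1).
So s+1 = μ(1−μ)/σ² = (0.76×0.24)/0.091 = 0.1824/0.091 = 2.0044, giving s = 1.0044.
Then α = μs = 0.76×1.0044 = 0.763 and β = (1−μ)s = 0.24×1.0044 = 0.241.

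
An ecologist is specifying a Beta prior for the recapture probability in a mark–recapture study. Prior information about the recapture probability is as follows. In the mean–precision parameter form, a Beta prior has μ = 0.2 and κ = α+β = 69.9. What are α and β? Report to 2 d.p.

α = μκ = 0.2×69.9 = 13.98 and β = (1−μ)κ = 0.8×69.9 = 55.92.

α = 13.98, β = 55.92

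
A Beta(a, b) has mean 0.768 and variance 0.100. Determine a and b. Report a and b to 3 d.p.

a = 0.600, b = 0.181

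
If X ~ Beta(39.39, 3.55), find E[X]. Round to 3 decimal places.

E[X] = α/(α+β) = 39.39/42.94 = 0.917.

0.917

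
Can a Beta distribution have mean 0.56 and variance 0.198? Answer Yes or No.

Yes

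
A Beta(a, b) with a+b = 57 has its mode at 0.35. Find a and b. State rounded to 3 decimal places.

a = 20.250, b = 36.750

Since the density peak of Beta(a,b) is at (a−1)/(a+b−2),
a = 1 + 0.35(57−2) = 20.250 and b = 57 − 20.250 = 36.750.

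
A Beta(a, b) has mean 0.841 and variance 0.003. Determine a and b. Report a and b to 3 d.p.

a = 36.645, b = 6.928

By moment matching, a+b = μ(1−μ)/σ² − 1 = (0.841·0.159)/0.003 − 1 = 44.5730 − 1 = 43.5730.
Since a/(a+b) = μ, a = 0.841·43.5730 = 36.645 and b = 0.159·43.5730 = 6.928.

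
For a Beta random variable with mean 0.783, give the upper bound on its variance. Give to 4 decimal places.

For fixed mean μ the Beta variance is μ(1−μ)/(α+β+1), increasing as α+β decreases.
Its least upper bound (not attained) is μ(1−μ) = 0.783·0.217 = 0.1699.

0.1699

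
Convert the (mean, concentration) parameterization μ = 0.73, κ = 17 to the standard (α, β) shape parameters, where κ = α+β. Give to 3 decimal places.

α = 12.410, β = 4.590

α = μκ = 0.73×17 = 12.410 and β = (1−μ)κ = 0.27×17 = 4.590.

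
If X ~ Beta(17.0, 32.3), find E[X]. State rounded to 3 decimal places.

The Beta mean is α/(α+β) = 17.0/(17.0+32.3) = 0.345.

0.345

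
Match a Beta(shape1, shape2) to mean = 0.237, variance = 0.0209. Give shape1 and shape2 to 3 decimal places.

shape1 = 1.814, shape2 = 5.839

Let s = shape1+shape2. The Beta variance is μ(1−μ)/(s+1).
So s+1 = μ(1−μ)/σ² = (0.237×0.763)/0.0209 = 0.180831/0.0209 = 8.6522, giving s = 7.6522.
Then shape1 = μs = 0.237×7.6522 = 1.814 and shape2 = (1−μ)s = 0.763×7.6522 = 5.839.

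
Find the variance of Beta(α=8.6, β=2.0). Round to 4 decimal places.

α+β = 10.6 and αβ = 17.20, so Var = αβ/[(α+β)²(α+β+1)] = 17.20/1303.376 = 0.0132.

0.0132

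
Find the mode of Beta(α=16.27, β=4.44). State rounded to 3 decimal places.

0.816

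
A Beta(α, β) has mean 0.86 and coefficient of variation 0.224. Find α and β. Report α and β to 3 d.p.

Var = (CV·μ)² = (0.224×0.86)² = 0.037110.
α+β = μ(1−μ)/Var − 1 = 0.1204/0.037110 − 1 = 2.2444.
Thus α = 0.86·2.2444 = 1.930 and β = 0.14·2.2444 = 0.314.

α = 1.930, β = 0.314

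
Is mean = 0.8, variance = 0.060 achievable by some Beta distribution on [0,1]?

Yes

For any Beta, Var(X) < E[X]·(1−E[X]).
Here μ(1−μ) = 0.8×0.2 = 0.16, and 0.060 < 0.16.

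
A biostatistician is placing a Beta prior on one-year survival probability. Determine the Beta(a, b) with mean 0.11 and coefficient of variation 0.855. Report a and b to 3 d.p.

Var = (CV·μ)² = (0.855×0.11)² = 0.008845.
a+b = μ(1−μ)/Var − 1 = 0.0979/0.008845 − 1 = 10.0679.
Thus a = 0.11·10.0679 = 1.107 and b = 0.89·10.0679 = 8.960.

a = 1.107, b = 8.960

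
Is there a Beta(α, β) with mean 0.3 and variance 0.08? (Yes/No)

A Beta with mean μ has variance μ(1−μ)/(α+β+1) < μ(1−μ).
Here μ(1−μ) = 0.3×0.7 = 0.21, and 0.08 < 0.21.

Yes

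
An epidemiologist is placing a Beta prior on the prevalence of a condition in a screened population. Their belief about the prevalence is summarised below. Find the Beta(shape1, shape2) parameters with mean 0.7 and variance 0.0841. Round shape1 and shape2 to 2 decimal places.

shape1 = 1.05, shape2 = 0.45

By moment matching, shape1+shape2 = μ(1−μ)/σ² − 1 = (0.7·0.3)/0.0841 − 1 = 2.4970 − 1 = 1.4970.
Since shape1/(shape1+shape2) = μ, shape1 = 0.7·1.4970 = 1.05 and shape2 = 0.3·1.4970 = 0.45.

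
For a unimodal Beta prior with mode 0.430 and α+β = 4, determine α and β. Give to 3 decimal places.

For α,β>1 the mode is (α−1)/(α+β−2), so α = mode·(κ−2)+1 = 0.430×2+1 = 1.860.
And β = (1−mode)·(κ−2)+1 = 0.570×2+1 = 2.140.

α = 1.860, β = 2.140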